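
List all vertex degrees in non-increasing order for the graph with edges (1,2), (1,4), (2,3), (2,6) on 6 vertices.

Step 1: Count edges incident to each vertex:
  deg(1) = 2 (neighbors: 2, 4)
  deg(2) = 3 (neighbors: 1, 3, 6)
  deg(3) = 1 (neighbors: 2)
  deg(4) = 1 (neighbors: 1)
  deg(5) = 0 (neighbors: none)
  deg(6) = 1 (neighbors: 2)

Step 2: Sort degrees in non-increasing order:
  Degrees: [2, 3, 1, 1, 0, 1] -> sorted: [3, 2, 1, 1, 1, 0]

Degree sequence: [3, 2, 1, 1, 1, 0]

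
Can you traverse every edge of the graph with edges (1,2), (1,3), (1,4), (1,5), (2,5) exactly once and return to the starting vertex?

Step 1: Find the degree of each vertex:
  deg(1) = 4
  deg(2) = 2
  deg(3) = 1
  deg(4) = 1
  deg(5) = 2

Step 2: Count vertices with odd degree:
  Odd-degree vertices: 3, 4 (2 total)

Step 3: Apply Euler's theorem:
  - Eulerian circuit exists iff graph is connected and all vertices have even degree
  - Eulerian path exists iff graph is connected and has 0 or 2 odd-degree vertices

Graph is connected with exactly 2 odd-degree vertices (3, 4).
Eulerian path exists (starting and ending at the odd-degree vertices), but no Eulerian circuit.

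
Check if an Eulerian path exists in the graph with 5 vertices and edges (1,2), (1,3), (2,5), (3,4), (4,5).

Step 1: Find the degree of each vertex:
  deg(1) = 2
  deg(2) = 2
  deg(3) = 2
  deg(4) = 2
  deg(5) = 2

Step 2: Count vertices with odd degree:
  All vertices have even degree (0 odd-degree vertices)

Step 3: Apply Euler's theorem:
  - Eulerian circuit exists iff graph is connected and all vertices have even degree
  - Eulerian path exists iff graph is connected and has 0 or 2 odd-degree vertices

Graph is connected with 0 odd-degree vertices.
Both Eulerian circuit and Eulerian path exist.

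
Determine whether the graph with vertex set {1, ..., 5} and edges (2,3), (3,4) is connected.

Step 1: Build adjacency list from edges:
  1: (none)
  2: 3
  3: 2, 4
  4: 3
  5: (none)

Step 2: Run BFS/DFS from vertex 1:
  Visited: {1}
  Reached 1 of 5 vertices

Step 3: Only 1 of 5 vertices reached. Graph is disconnected.
Connected components: {1}, {2, 3, 4}, {5}
Answer: No, the graph is not connected (3 components).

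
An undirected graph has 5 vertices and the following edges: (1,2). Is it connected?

Step 1: Build adjacency list from edges:
  1: 2
  2: 1
  3: (none)
  4: (none)
  5: (none)

Step 2: Run BFS/DFS from vertex 1:
  Visited: {1, 2}
  Reached 2 of 5 vertices

Step 3: Only 2 of 5 vertices reached. Graph is disconnected.
Connected components: {1, 2}, {3}, {4}, {5}
Answer: No, the graph is not connected (4 components).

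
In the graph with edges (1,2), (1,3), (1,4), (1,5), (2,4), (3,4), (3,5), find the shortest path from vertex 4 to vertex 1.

Step 1: Build adjacency list:
  1: 2, 3, 4, 5
  2: 1, 4
  3: 1, 4, 5
  4: 1, 2, 3
  5: 1, 3

Step 2: BFS from vertex 4 to find shortest path to 1:
  vertex 1 reached at distance 1

Step 3: Shortest path: 4 -> 1
Path length: 1 edge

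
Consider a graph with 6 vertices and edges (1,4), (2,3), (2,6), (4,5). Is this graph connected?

Step 1: Build adjacency list from edges:
  1: 4
  2: 3, 6
  3: 2
  4: 1, 5
  5: 4
  6: 2

Step 2: Run BFS/DFS from vertex 1:
  Visited: {1, 4, 5}
  Reached 3 of 6 vertices

Step 3: Only 3 of 6 vertices reached. Graph is disconnected.
Connected components: {1, 4, 5}, {2, 3, 6}
Answer: No, the graph is not connected (2 components).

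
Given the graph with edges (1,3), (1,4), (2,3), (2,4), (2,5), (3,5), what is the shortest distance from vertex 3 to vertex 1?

Step 1: Build adjacency list:
  1: 3, 4
  2: 3, 4, 5
  3: 1, 2, 5
  4: 1, 2
  5: 2, 3

Step 2: BFS from vertex 3 to find shortest path to 1:
  vertex 1 reached at distance 1

Step 3: Shortest path: 3 -> 1
Path length: 1 edge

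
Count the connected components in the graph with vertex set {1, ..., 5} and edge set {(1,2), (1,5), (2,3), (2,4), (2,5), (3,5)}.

Step 1: Build adjacency list from edges:
  1: 2, 5
  2: 1, 3, 4, 5
  3: 2, 5
  4: 2
  5: 1, 2, 3

Step 2: Run BFS/DFS from vertex 1:
  Visited: {1, 2, 5, 3, 4}
  Reached 5 of 5 vertices

Step 3: All 5 vertices reached from vertex 1, so the graph is connected.
Number of connected components: 1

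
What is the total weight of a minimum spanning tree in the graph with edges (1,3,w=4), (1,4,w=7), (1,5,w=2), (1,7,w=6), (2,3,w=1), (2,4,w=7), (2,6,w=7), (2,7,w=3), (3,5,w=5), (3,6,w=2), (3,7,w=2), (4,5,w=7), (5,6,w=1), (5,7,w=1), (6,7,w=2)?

Apply Kruskal's algorithm (sort edges by weight, add if no cycle):

Sorted edges by weight:
  (2,3) w=1
  (5,6) w=1
  (5,7) w=1
  (1,5) w=2
  (3,7) w=2
  (3,6) w=2
  (6,7) w=2
  (2,7) w=3
  (1,3) w=4
  (3,5) w=5
  (1,7) w=6
  (1,4) w=7
  (2,4) w=7
  (2,6) w=7
  (4,5) w=7

Add edge (2,3) w=1 -- no cycle. Running total: 1
Add edge (5,6) w=1 -- no cycle. Running total: 2
Add edge (5,7) w=1 -- no cycle. Running total: 3
Add edge (1,5) w=2 -- no cycle. Running total: 5
Add edge (3,7) w=2 -- no cycle. Running total: 7
Skip edge (3,6) w=2 -- would create cycle
Skip edge (6,7) w=2 -- would create cycle
Skip edge (2,7) w=3 -- would create cycle
Skip edge (1,3) w=4 -- would create cycle
Skip edge (3,5) w=5 -- would create cycle
Skip edge (1,7) w=6 -- would create cycle
Add edge (1,4) w=7 -- no cycle. Running total: 14

MST edges: (2,3,w=1), (5,6,w=1), (5,7,w=1), (1,5,w=2), (3,7,w=2), (1,4,w=7)
Total MST weight: 1 + 1 + 1 + 2 + 2 + 7 = 14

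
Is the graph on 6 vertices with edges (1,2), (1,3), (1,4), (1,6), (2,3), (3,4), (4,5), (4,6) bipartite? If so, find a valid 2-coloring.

Step 1: Attempt 2-coloring using BFS:
  Start at vertex 1, assign color 0
  Color vertex 2 with color 1 (neighbor of 1)
  Color vertex 3 with color 1 (neighbor of 1)
  Color vertex 4 with color 1 (neighbor of 1)
  Color vertex 6 with color 1 (neighbor of 1)

Step 2: Conflict found! Vertices 2 and 3 are adjacent but have the same color.
This means the graph contains an odd cycle.

The graph is NOT bipartite.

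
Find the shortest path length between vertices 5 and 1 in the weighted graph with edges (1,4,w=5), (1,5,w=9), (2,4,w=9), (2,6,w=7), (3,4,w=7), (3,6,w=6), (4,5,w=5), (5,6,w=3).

Step 1: Build adjacency list with weights:
  1: 4(w=5), 5(w=9)
  2: 4(w=9), 6(w=7)
  3: 4(w=7), 6(w=6)
  4: 1(w=5), 2(w=9), 3(w=7), 5(w=5)
  5: 1(w=9), 4(w=5), 6(w=3)
  6: 2(w=7), 3(w=6), 5(w=3)

Step 2: Apply Dijkstra's algorithm from vertex 5:
  Visit vertex 5 (distance=0)
    Update dist[1] = 9
    Update dist[4] = 5
    Update dist[6] = 3
  Visit vertex 6 (distance=3)
    Update dist[2] = 10
    Update dist[3] = 9
  Visit vertex 4 (distance=5)
  Visit vertex 1 (distance=9)

Step 3: Shortest path: 5 -> 1
Total weight: 9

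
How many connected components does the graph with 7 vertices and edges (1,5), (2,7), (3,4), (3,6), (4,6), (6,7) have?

Step 1: Build adjacency list from edges:
  1: 5
  2: 7
  3: 4, 6
  4: 3, 6
  5: 1
  6: 3, 4, 7
  7: 2, 6

Step 2: Run BFS/DFS from vertex 1:
  Visited: {1, 5}
  Reached 2 of 7 vertices

Step 3: Only 2 of 7 vertices reached. Graph is disconnected.
Connected components: {1, 5}, {2, 3, 4, 6, 7}
Number of connected components: 2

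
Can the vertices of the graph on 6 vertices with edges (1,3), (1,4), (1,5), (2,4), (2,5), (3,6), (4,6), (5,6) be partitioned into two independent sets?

Step 1: Attempt 2-coloring using BFS:
  Start at vertex 1, assign color 0
  Color vertex 3 with color 1 (neighbor of 1)
  Color vertex 4 with color 1 (neighbor of 1)
  Color vertex 5 with color 1 (neighbor of 1)
  Color vertex 6 with color 0 (neighbor of 3)
  Color vertex 2 with color 0 (neighbor of 4)

Step 2: 2-coloring succeeded. No conflicts found.
  Set A (color 0): {1, 2, 6}
  Set B (color 1): {3, 4, 5}

The graph is bipartite with partition {1, 2, 6}, {3, 4, 5}.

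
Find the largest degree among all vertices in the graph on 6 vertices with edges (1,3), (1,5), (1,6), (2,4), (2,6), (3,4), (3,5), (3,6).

Step 1: Count edges incident to each vertex:
  deg(1) = 3 (neighbors: 3, 5, 6)
  deg(2) = 2 (neighbors: 4, 6)
  deg(3) = 4 (neighbors: 1, 4, 5, 6)
  deg(4) = 2 (neighbors: 2, 3)
  deg(5) = 2 (neighbors: 1, 3)
  deg(6) = 3 (neighbors: 1, 2, 3)

Step 2: Find maximum:
  max(3, 2, 4, 2, 2, 3) = 4 (vertex 3)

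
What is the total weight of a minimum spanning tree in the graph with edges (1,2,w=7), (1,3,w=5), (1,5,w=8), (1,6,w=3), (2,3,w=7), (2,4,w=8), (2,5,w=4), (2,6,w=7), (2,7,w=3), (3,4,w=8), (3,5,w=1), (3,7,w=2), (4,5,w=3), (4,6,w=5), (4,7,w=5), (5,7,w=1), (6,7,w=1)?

Apply Kruskal's algorithm (sort edges by weight, add if no cycle):

Sorted edges by weight:
  (3,5) w=1
  (5,7) w=1
  (6,7) w=1
  (3,7) w=2
  (1,6) w=3
  (2,7) w=3
  (4,5) w=3
  (2,5) w=4
  (1,3) w=5
  (4,7) w=5
  (4,6) w=5
  (1,2) w=7
  (2,6) w=7
  (2,3) w=7
  (1,5) w=8
  (2,4) w=8
  (3,4) w=8

Add edge (3,5) w=1 -- no cycle. Running total: 1
Add edge (5,7) w=1 -- no cycle. Running total: 2
Add edge (6,7) w=1 -- no cycle. Running total: 3
Skip edge (3,7) w=2 -- would create cycle
Add edge (1,6) w=3 -- no cycle. Running total: 6
Add edge (2,7) w=3 -- no cycle. Running total: 9
Add edge (4,5) w=3 -- no cycle. Running total: 12

MST edges: (3,5,w=1), (5,7,w=1), (6,7,w=1), (1,6,w=3), (2,7,w=3), (4,5,w=3)
Total MST weight: 1 + 1 + 1 + 3 + 3 + 3 = 12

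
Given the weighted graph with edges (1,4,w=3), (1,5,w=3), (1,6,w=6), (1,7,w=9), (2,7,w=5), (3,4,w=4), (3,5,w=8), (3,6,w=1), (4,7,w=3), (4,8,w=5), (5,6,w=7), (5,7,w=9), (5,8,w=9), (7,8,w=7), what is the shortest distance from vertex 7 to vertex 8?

Step 1: Build adjacency list with weights:
  1: 4(w=3), 5(w=3), 6(w=6), 7(w=9)
  2: 7(w=5)
  3: 4(w=4), 5(w=8), 6(w=1)
  4: 1(w=3), 3(w=4), 7(w=3), 8(w=5)
  5: 1(w=3), 3(w=8), 6(w=7), 7(w=9), 8(w=9)
  6: 1(w=6), 3(w=1), 5(w=7)
  7: 1(w=9), 2(w=5), 4(w=3), 5(w=9), 8(w=7)
  8: 4(w=5), 5(w=9), 7(w=7)

Step 2: Apply Dijkstra's algorithm from vertex 7:
  Visit vertex 7 (distance=0)
    Update dist[1] = 9
    Update dist[2] = 5
    Update dist[4] = 3
    Update dist[5] = 9
    Update dist[8] = 7
  Visit vertex 4 (distance=3)
    Update dist[1] = 6
    Update dist[3] = 7
  Visit vertex 2 (distance=5)
  Visit vertex 1 (distance=6)
    Update dist[6] = 12
  Visit vertex 3 (distance=7)
    Update dist[6] = 8
  Visit vertex 8 (distance=7)

Step 3: Shortest path: 7 -> 8
Total weight: 7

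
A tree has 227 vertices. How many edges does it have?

A tree on n vertices always has exactly n - 1 edges.
For n = 227: edges = 227 - 1 = 226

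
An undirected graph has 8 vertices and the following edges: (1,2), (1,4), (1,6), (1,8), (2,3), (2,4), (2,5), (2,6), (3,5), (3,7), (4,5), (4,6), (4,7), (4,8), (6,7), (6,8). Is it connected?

Step 1: Build adjacency list from edges:
  1: 2, 4, 6, 8
  2: 1, 3, 4, 5, 6
  3: 2, 5, 7
  4: 1, 2, 5, 6, 7, 8
  5: 2, 3, 4
  6: 1, 2, 4, 7, 8
  7: 3, 4, 6
  8: 1, 4, 6

Step 2: Run BFS/DFS from vertex 1:
  Visited: {1, 2, 4, 6, 8, 3, 5, 7}
  Reached 8 of 8 vertices

Step 3: All 8 vertices reached from vertex 1, so the graph is connected.
Answer: Yes, the graph is connected.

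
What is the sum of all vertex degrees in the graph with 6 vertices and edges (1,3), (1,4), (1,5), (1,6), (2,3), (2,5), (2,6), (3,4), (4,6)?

Step 1: Count edges incident to each vertex:
  deg(1) = 4 (neighbors: 3, 4, 5, 6)
  deg(2) = 3 (neighbors: 3, 5, 6)
  deg(3) = 3 (neighbors: 1, 2, 4)
  deg(4) = 3 (neighbors: 1, 3, 6)
  deg(5) = 2 (neighbors: 1, 2)
  deg(6) = 3 (neighbors: 1, 2, 4)

Step 2: Sum all degrees:
  4 + 3 + 3 + 3 + 2 + 3 = 18

Verification: sum of degrees = 2 * |E| = 2 * 9 = 18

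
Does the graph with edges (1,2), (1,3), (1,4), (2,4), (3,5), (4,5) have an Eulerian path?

Step 1: Find the degree of each vertex:
  deg(1) = 3
  deg(2) = 2
  deg(3) = 2
  deg(4) = 3
  deg(5) = 2

Step 2: Count vertices with odd degree:
  Odd-degree vertices: 1, 4 (2 total)

Step 3: Apply Euler's theorem:
  - Eulerian circuit exists iff graph is connected and all vertices have even degree
  - Eulerian path exists iff graph is connected and has 0 or 2 odd-degree vertices

Graph is connected with exactly 2 odd-degree vertices (1, 4).
Eulerian path exists (starting and ending at the odd-degree vertices), but no Eulerian circuit.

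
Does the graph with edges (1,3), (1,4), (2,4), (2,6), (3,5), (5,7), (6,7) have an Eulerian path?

Step 1: Find the degree of each vertex:
  deg(1) = 2
  deg(2) = 2
  deg(3) = 2
  deg(4) = 2
  deg(5) = 2
  deg(6) = 2
  deg(7) = 2

Step 2: Count vertices with odd degree:
  All vertices have even degree (0 odd-degree vertices)

Step 3: Apply Euler's theorem:
  - Eulerian circuit exists iff graph is connected and all vertices have even degree
  - Eulerian path exists iff graph is connected and has 0 or 2 odd-degree vertices

Graph is connected with 0 odd-degree vertices.
Both Eulerian circuit and Eulerian path exist.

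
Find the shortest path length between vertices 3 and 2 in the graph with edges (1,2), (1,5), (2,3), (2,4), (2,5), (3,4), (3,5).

Step 1: Build adjacency list:
  1: 2, 5
  2: 1, 3, 4, 5
  3: 2, 4, 5
  4: 2, 3
  5: 1, 2, 3

Step 2: BFS from vertex 3 to find shortest path to 2:
  vertex 2 reached at distance 1

Step 3: Shortest path: 3 -> 2
Path length: 1 edge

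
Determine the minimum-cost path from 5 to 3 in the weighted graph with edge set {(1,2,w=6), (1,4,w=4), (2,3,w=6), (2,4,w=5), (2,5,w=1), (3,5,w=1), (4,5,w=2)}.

Step 1: Build adjacency list with weights:
  1: 2(w=6), 4(w=4)
  2: 1(w=6), 3(w=6), 4(w=5), 5(w=1)
  3: 2(w=6), 5(w=1)
  4: 1(w=4), 2(w=5), 5(w=2)
  5: 2(w=1), 3(w=1), 4(w=2)

Step 2: Apply Dijkstra's algorithm from vertex 5:
  Visit vertex 5 (distance=0)
    Update dist[2] = 1
    Update dist[3] = 1
    Update dist[4] = 2
  Visit vertex 2 (distance=1)
    Update dist[1] = 7
  Visit vertex 3 (distance=1)

Step 3: Shortest path: 5 -> 3
Total weight: 1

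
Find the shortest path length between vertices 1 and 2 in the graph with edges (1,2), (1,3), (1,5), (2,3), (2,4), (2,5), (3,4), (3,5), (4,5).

Step 1: Build adjacency list:
  1: 2, 3, 5
  2: 1, 3, 4, 5
  3: 1, 2, 4, 5
  4: 2, 3, 5
  5: 1, 2, 3, 4

Step 2: BFS from vertex 1 to find shortest path to 2:
  vertex 2 reached at distance 1

Step 3: Shortest path: 1 -> 2
Path length: 1 edge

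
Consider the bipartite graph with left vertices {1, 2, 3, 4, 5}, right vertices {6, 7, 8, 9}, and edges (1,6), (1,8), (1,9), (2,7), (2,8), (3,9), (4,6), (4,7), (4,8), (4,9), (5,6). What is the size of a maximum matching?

Step 1: List the neighbors of each left vertex:
  1: 6, 8, 9
  2: 7, 8
  3: 9
  4: 6, 7, 8, 9
  5: 6

Step 2: Greedily match left vertices, then look for augmenting paths:
  Match 1 -- 6
  Match 2 -- 7
  Match 3 -- 9
  Match 4 -- 8
  No augmenting path remains.

Step 3: Verify this is maximum:
  Matching size 4 = min(|L|, |R|) = min(5, 4), which is an upper bound, so this matching is maximum.

Maximum matching: {(1,6), (2,7), (3,9), (4,8)}
Size: 4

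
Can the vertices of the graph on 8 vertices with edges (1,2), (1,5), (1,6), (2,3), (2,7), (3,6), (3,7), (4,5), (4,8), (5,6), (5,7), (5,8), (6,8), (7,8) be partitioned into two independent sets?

Step 1: Attempt 2-coloring using BFS:
  Start at vertex 1, assign color 0
  Color vertex 2 with color 1 (neighbor of 1)
  Color vertex 5 with color 1 (neighbor of 1)
  Color vertex 6 with color 1 (neighbor of 1)
  Color vertex 3 with color 0 (neighbor of 2)
  Color vertex 7 with color 0 (neighbor of 2)
  Color vertex 4 with color 0 (neighbor of 5)

Step 2: Conflict found! Vertices 5 and 6 are adjacent but have the same color.
This means the graph contains an odd cycle.

The graph is NOT bipartite.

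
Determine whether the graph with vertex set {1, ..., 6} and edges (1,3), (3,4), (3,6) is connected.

Step 1: Build adjacency list from edges:
  1: 3
  2: (none)
  3: 1, 4, 6
  4: 3
  5: (none)
  6: 3

Step 2: Run BFS/DFS from vertex 1:
  Visited: {1, 3, 4, 6}
  Reached 4 of 6 vertices

Step 3: Only 4 of 6 vertices reached. Graph is disconnected.
Connected components: {1, 3, 4, 6}, {2}, {5}
Answer: No, the graph is not connected (3 components).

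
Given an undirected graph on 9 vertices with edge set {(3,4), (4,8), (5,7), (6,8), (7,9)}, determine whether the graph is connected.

Step 1: Build adjacency list from edges:
  1: (none)
  2: (none)
  3: 4
  4: 3, 8
  5: 7
  6: 8
  7: 5, 9
  8: 4, 6
  9: 7

Step 2: Run BFS/DFS from vertex 1:
  Visited: {1}
  Reached 1 of 9 vertices

Step 3: Only 1 of 9 vertices reached. Graph is disconnected.
Connected components: {1}, {2}, {3, 4, 6, 8}, {5, 7, 9}
Answer: No, the graph is not connected (4 components).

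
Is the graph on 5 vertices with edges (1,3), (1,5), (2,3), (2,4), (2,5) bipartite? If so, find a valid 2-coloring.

Step 1: Attempt 2-coloring using BFS:
  Start at vertex 1, assign color 0
  Color vertex 3 with color 1 (neighbor of 1)
  Color vertex 5 with color 1 (neighbor of 1)
  Color vertex 2 with color 0 (neighbor of 3)
  Color vertex 4 with color 1 (neighbor of 2)

Step 2: 2-coloring succeeded. No conflicts found.
  Set A (color 0): {1, 2}
  Set B (color 1): {3, 4, 5}

The graph is bipartite with partition {1, 2}, {3, 4, 5}.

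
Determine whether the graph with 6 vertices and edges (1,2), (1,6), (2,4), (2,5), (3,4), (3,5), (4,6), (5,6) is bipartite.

Step 1: Attempt 2-coloring using BFS:
  Start at vertex 1, assign color 0
  Color vertex 2 with color 1 (neighbor of 1)
  Color vertex 6 with color 1 (neighbor of 1)
  Color vertex 4 with color 0 (neighbor of 2)
  Color vertex 5 with color 0 (neighbor of 2)
  Color vertex 3 with color 1 (neighbor of 4)

Step 2: 2-coloring succeeded. No conflicts found.
  Set A (color 0): {1, 4, 5}
  Set B (color 1): {2, 3, 6}

The graph is bipartite with partition {1, 4, 5}, {2, 3, 6}.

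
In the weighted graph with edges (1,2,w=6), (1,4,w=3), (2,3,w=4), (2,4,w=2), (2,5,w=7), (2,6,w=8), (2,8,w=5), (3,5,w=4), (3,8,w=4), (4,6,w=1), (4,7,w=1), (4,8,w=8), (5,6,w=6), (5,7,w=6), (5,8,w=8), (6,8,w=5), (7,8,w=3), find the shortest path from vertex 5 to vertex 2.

Step 1: Build adjacency list with weights:
  1: 2(w=6), 4(w=3)
  2: 1(w=6), 3(w=4), 4(w=2), 5(w=7), 6(w=8), 8(w=5)
  3: 2(w=4), 5(w=4), 8(w=4)
  4: 1(w=3), 2(w=2), 6(w=1), 7(w=1), 8(w=8)
  5: 2(w=7), 3(w=4), 6(w=6), 7(w=6), 8(w=8)
  6: 2(w=8), 4(w=1), 5(w=6), 8(w=5)
  7: 4(w=1), 5(w=6), 8(w=3)
  8: 2(w=5), 3(w=4), 4(w=8), 5(w=8), 6(w=5), 7(w=3)

Step 2: Apply Dijkstra's algorithm from vertex 5:
  Visit vertex 5 (distance=0)
    Update dist[2] = 7
    Update dist[3] = 4
    Update dist[6] = 6
    Update dist[7] = 6
    Update dist[8] = 8
  Visit vertex 3 (distance=4)
  Visit vertex 6 (distance=6)
    Update dist[4] = 7
  Visit vertex 7 (distance=6)
  Visit vertex 2 (distance=7)
    Update dist[1] = 13

Step 3: Shortest path: 5 -> 2
Total weight: 7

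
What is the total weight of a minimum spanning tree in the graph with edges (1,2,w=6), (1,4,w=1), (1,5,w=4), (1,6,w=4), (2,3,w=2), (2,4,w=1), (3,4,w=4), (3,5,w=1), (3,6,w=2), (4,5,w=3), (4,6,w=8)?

Apply Kruskal's algorithm (sort edges by weight, add if no cycle):

Sorted edges by weight:
  (1,4) w=1
  (2,4) w=1
  (3,5) w=1
  (2,3) w=2
  (3,6) w=2
  (4,5) w=3
  (1,6) w=4
  (1,5) w=4
  (3,4) w=4
  (1,2) w=6
  (4,6) w=8

Add edge (1,4) w=1 -- no cycle. Running total: 1
Add edge (2,4) w=1 -- no cycle. Running total: 2
Add edge (3,5) w=1 -- no cycle. Running total: 3
Add edge (2,3) w=2 -- no cycle. Running total: 5
Add edge (3,6) w=2 -- no cycle. Running total: 7

MST edges: (1,4,w=1), (2,4,w=1), (3,5,w=1), (2,3,w=2), (3,6,w=2)
Total MST weight: 1 + 1 + 1 + 2 + 2 = 7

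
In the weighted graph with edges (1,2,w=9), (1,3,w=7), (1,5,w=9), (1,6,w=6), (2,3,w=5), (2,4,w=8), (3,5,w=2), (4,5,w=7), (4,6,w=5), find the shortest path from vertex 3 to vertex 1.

Step 1: Build adjacency list with weights:
  1: 2(w=9), 3(w=7), 5(w=9), 6(w=6)
  2: 1(w=9), 3(w=5), 4(w=8)
  3: 1(w=7), 2(w=5), 5(w=2)
  4: 2(w=8), 5(w=7), 6(w=5)
  5: 1(w=9), 3(w=2), 4(w=7)
  6: 1(w=6), 4(w=5)

Step 2: Apply Dijkstra's algorithm from vertex 3:
  Visit vertex 3 (distance=0)
    Update dist[1] = 7
    Update dist[2] = 5
    Update dist[5] = 2
  Visit vertex 5 (distance=2)
    Update dist[4] = 9
  Visit vertex 2 (distance=5)
  Visit vertex 1 (distance=7)
    Update dist[6] = 13

Step 3: Shortest path: 3 -> 1
Total weight: 7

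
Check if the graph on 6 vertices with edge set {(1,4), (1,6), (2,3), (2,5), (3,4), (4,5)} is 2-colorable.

Step 1: Attempt 2-coloring using BFS:
  Start at vertex 1, assign color 0
  Color vertex 4 with color 1 (neighbor of 1)
  Color vertex 6 with color 1 (neighbor of 1)
  Color vertex 3 with color 0 (neighbor of 4)
  Color vertex 5 with color 0 (neighbor of 4)
  Color vertex 2 with color 1 (neighbor of 3)

Step 2: 2-coloring succeeded. No conflicts found.
  Set A (color 0): {1, 3, 5}
  Set B (color 1): {2, 4, 6}

The graph is bipartite with partition {1, 3, 5}, {2, 4, 6}.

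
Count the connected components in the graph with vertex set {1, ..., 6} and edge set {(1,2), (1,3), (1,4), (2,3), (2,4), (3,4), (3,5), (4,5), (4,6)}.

Step 1: Build adjacency list from edges:
  1: 2, 3, 4
  2: 1, 3, 4
  3: 1, 2, 4, 5
  4: 1, 2, 3, 5, 6
  5: 3, 4
  6: 4

Step 2: Run BFS/DFS from vertex 1:
  Visited: {1, 2, 3, 4, 5, 6}
  Reached 6 of 6 vertices

Step 3: All 6 vertices reached from vertex 1, so the graph is connected.
Number of connected components: 1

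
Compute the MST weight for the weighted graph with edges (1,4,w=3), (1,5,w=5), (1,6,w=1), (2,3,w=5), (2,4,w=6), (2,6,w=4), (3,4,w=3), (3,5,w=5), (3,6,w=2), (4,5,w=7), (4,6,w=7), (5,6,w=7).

Apply Kruskal's algorithm (sort edges by weight, add if no cycle):

Sorted edges by weight:
  (1,6) w=1
  (3,6) w=2
  (1,4) w=3
  (3,4) w=3
  (2,6) w=4
  (1,5) w=5
  (2,3) w=5
  (3,5) w=5
  (2,4) w=6
  (4,5) w=7
  (4,6) w=7
  (5,6) w=7

Add edge (1,6) w=1 -- no cycle. Running total: 1
Add edge (3,6) w=2 -- no cycle. Running total: 3
Add edge (1,4) w=3 -- no cycle. Running total: 6
Skip edge (3,4) w=3 -- would create cycle
Add edge (2,6) w=4 -- no cycle. Running total: 10
Add edge (1,5) w=5 -- no cycle. Running total: 15

MST edges: (1,6,w=1), (3,6,w=2), (1,4,w=3), (2,6,w=4), (1,5,w=5)
Total MST weight: 1 + 2 + 3 + 4 + 5 = 15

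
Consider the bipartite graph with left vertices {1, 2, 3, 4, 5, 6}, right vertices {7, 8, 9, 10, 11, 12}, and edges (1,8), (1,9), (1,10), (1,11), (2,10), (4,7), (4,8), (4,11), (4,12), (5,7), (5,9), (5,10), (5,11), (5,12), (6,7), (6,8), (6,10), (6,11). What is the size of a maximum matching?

Step 1: List the neighbors of each left vertex:
  1: 8, 9, 10, 11
  2: 10
  3: (none)
  4: 7, 8, 11, 12
  5: 7, 9, 10, 11, 12
  6: 7, 8, 10, 11

Step 2: Greedily match left vertices, then look for augmenting paths:
  Match 1 -- 8
  Match 2 -- 10
  Match 4 -- 7
  Match 5 -- 9
  Match 6 -- 11
  No augmenting path remains.

Step 3: Verify this is maximum:
  Matching has size 5. The vertex set {1, 2, 4, 5, 6} covers every edge and has size 5; any matching has at most one edge per cover vertex, so 5 is maximum (König's theorem).

Maximum matching: {(1,8), (2,10), (4,7), (5,9), (6,11)}
Size: 5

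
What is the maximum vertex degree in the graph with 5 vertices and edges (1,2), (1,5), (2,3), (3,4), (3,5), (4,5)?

Step 1: Count edges incident to each vertex:
  deg(1) = 2 (neighbors: 2, 5)
  deg(2) = 2 (neighbors: 1, 3)
  deg(3) = 3 (neighbors: 2, 4, 5)
  deg(4) = 2 (neighbors: 3, 5)
  deg(5) = 3 (neighbors: 1, 3, 4)

Step 2: Find maximum:
  max(2, 2, 3, 2, 3) = 3 (vertex 3)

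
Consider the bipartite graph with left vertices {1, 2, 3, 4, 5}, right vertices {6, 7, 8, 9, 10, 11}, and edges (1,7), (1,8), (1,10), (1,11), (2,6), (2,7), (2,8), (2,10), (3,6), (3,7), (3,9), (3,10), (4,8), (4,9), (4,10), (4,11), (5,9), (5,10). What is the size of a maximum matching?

Step 1: List the neighbors of each left vertex:
  1: 7, 8, 10, 11
  2: 6, 7, 8, 10
  3: 6, 7, 9, 10
  4: 8, 9, 10, 11
  5: 9, 10

Step 2: Greedily match left vertices, then look for augmenting paths:
  Match 1 -- 7
  Match 2 -- 6
  Match 3 -- 9
  Match 4 -- 8
  Match 5 -- 10
  No augmenting path remains.

Step 3: Verify this is maximum:
  Matching size 5 = min(|L|, |R|) = min(5, 6), which is an upper bound, so this matching is maximum.

Maximum matching: {(1,7), (2,6), (3,9), (4,8), (5,10)}
Size: 5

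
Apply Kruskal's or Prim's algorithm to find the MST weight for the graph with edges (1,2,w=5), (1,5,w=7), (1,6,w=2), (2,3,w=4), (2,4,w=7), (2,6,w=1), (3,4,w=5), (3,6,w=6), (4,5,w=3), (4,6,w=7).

Apply Kruskal's algorithm (sort edges by weight, add if no cycle):

Sorted edges by weight:
  (2,6) w=1
  (1,6) w=2
  (4,5) w=3
  (2,3) w=4
  (1,2) w=5
  (3,4) w=5
  (3,6) w=6
  (1,5) w=7
  (2,4) w=7
  (4,6) w=7

Add edge (2,6) w=1 -- no cycle. Running total: 1
Add edge (1,6) w=2 -- no cycle. Running total: 3
Add edge (4,5) w=3 -- no cycle. Running total: 6
Add edge (2,3) w=4 -- no cycle. Running total: 10
Skip edge (1,2) w=5 -- would create cycle
Add edge (3,4) w=5 -- no cycle. Running total: 15

MST edges: (2,6,w=1), (1,6,w=2), (4,5,w=3), (2,3,w=4), (3,4,w=5)
Total MST weight: 1 + 2 + 3 + 4 + 5 = 15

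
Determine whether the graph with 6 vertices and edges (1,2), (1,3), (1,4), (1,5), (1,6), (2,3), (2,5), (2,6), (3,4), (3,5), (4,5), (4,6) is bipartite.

Step 1: Attempt 2-coloring using BFS:
  Start at vertex 1, assign color 0
  Color vertex 2 with color 1 (neighbor of 1)
  Color vertex 3 with color 1 (neighbor of 1)
  Color vertex 4 with color 1 (neighbor of 1)
  Color vertex 5 with color 1 (neighbor of 1)
  Color vertex 6 with color 1 (neighbor of 1)

Step 2: Conflict found! Vertices 2 and 3 are adjacent but have the same color.
This means the graph contains an odd cycle.

The graph is NOT bipartite.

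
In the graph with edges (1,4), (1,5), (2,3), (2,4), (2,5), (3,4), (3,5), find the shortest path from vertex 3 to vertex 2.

Step 1: Build adjacency list:
  1: 4, 5
  2: 3, 4, 5
  3: 2, 4, 5
  4: 1, 2, 3
  5: 1, 2, 3

Step 2: BFS from vertex 3 to find shortest path to 2:
  vertex 2 reached at distance 1

Step 3: Shortest path: 3 -> 2
Path length: 1 edge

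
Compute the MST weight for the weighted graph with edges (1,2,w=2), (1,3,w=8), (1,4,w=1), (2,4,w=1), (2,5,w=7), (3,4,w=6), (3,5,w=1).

Apply Kruskal's algorithm (sort edges by weight, add if no cycle):

Sorted edges by weight:
  (1,4) w=1
  (2,4) w=1
  (3,5) w=1
  (1,2) w=2
  (3,4) w=6
  (2,5) w=7
  (1,3) w=8

Add edge (1,4) w=1 -- no cycle. Running total: 1
Add edge (2,4) w=1 -- no cycle. Running total: 2
Add edge (3,5) w=1 -- no cycle. Running total: 3
Skip edge (1,2) w=2 -- would create cycle
Add edge (3,4) w=6 -- no cycle. Running total: 9

MST edges: (1,4,w=1), (2,4,w=1), (3,5,w=1), (3,4,w=6)
Total MST weight: 1 + 1 + 1 + 6 = 9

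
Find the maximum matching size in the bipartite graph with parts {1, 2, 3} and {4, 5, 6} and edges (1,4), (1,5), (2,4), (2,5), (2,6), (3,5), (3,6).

Step 1: List the neighbors of each left vertex:
  1: 4, 5
  2: 4, 5, 6
  3: 5, 6

Step 2: Greedily match left vertices, then look for augmenting paths:
  Match 1 -- 4
  Match 2 -- 5
  Match 3 -- 6
  No augmenting path remains.

Step 3: Verify this is maximum:
  Matching size 3 = min(|L|, |R|) = min(3, 3), which is an upper bound, so this matching is maximum.

Maximum matching: {(1,4), (2,5), (3,6)}
Size: 3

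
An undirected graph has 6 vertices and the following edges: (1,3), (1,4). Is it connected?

Step 1: Build adjacency list from edges:
  1: 3, 4
  2: (none)
  3: 1
  4: 1
  5: (none)
  6: (none)

Step 2: Run BFS/DFS from vertex 1:
  Visited: {1, 3, 4}
  Reached 3 of 6 vertices

Step 3: Only 3 of 6 vertices reached. Graph is disconnected.
Connected components: {1, 3, 4}, {2}, {5}, {6}
Answer: No, the graph is not connected (4 components).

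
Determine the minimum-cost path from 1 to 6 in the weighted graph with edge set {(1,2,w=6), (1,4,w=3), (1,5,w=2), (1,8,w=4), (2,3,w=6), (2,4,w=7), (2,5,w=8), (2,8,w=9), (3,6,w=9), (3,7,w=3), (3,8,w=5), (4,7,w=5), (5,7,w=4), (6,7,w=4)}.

Step 1: Build adjacency list with weights:
  1: 2(w=6), 4(w=3), 5(w=2), 8(w=4)
  2: 1(w=6), 3(w=6), 4(w=7), 5(w=8), 8(w=9)
  3: 2(w=6), 6(w=9), 7(w=3), 8(w=5)
  4: 1(w=3), 2(w=7), 7(w=5)
  5: 1(w=2), 2(w=8), 7(w=4)
  6: 3(w=9), 7(w=4)
  7: 3(w=3), 4(w=5), 5(w=4), 6(w=4)
  8: 1(w=4), 2(w=9), 3(w=5)

Step 2: Apply Dijkstra's algorithm from vertex 1:
  Visit vertex 1 (distance=0)
    Update dist[2] = 6
    Update dist[4] = 3
    Update dist[5] = 2
    Update dist[8] = 4
  Visit vertex 5 (distance=2)
    Update dist[7] = 6
  Visit vertex 4 (distance=3)
  Visit vertex 8 (distance=4)
    Update dist[3] = 9
  Visit vertex 2 (distance=6)
  Visit vertex 7 (distance=6)
    Update dist[6] = 10
  Visit vertex 3 (distance=9)
  Visit vertex 6 (distance=10)

Step 3: Shortest path: 1 -> 5 -> 7 -> 6
Total weight: 2 + 4 + 4 = 10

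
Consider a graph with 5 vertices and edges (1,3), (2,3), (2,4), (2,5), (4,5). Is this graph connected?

Step 1: Build adjacency list from edges:
  1: 3
  2: 3, 4, 5
  3: 1, 2
  4: 2, 5
  5: 2, 4

Step 2: Run BFS/DFS from vertex 1:
  Visited: {1, 3, 2, 4, 5}
  Reached 5 of 5 vertices

Step 3: All 5 vertices reached from vertex 1, so the graph is connected.
Answer: Yes, the graph is connected.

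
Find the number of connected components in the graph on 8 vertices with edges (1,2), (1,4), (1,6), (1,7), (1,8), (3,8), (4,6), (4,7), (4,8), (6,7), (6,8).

Step 1: Build adjacency list from edges:
  1: 2, 4, 6, 7, 8
  2: 1
  3: 8
  4: 1, 6, 7, 8
  5: (none)
  6: 1, 4, 7, 8
  7: 1, 4, 6
  8: 1, 3, 4, 6

Step 2: Run BFS/DFS from vertex 1:
  Visited: {1, 2, 4, 6, 7, 8, 3}
  Reached 7 of 8 vertices

Step 3: Only 7 of 8 vertices reached. Graph is disconnected.
Connected components: {1, 2, 3, 4, 6, 7, 8}, {5}
Number of connected components: 2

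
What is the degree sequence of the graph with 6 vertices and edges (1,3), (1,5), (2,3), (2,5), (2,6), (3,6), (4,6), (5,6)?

Step 1: Count edges incident to each vertex:
  deg(1) = 2 (neighbors: 3, 5)
  deg(2) = 3 (neighbors: 3, 5, 6)
  deg(3) = 3 (neighbors: 1, 2, 6)
  deg(4) = 1 (neighbors: 6)
  deg(5) = 3 (neighbors: 1, 2, 6)
  deg(6) = 4 (neighbors: 2, 3, 4, 5)

Step 2: Sort degrees in non-increasing order:
  Degrees: [2, 3, 3, 1, 3, 4] -> sorted: [4, 3, 3, 3, 2, 1]

Degree sequence: [4, 3, 3, 3, 2, 1]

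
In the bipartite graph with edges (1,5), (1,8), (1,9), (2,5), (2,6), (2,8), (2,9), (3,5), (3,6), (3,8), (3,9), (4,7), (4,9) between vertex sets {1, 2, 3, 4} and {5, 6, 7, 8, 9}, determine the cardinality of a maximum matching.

Step 1: List the neighbors of each left vertex:
  1: 5, 8, 9
  2: 5, 6, 8, 9
  3: 5, 6, 8, 9
  4: 7, 9

Step 2: Greedily match left vertices, then look for augmenting paths:
  Match 1 -- 5
  Match 2 -- 6
  Match 3 -- 8
  Match 4 -- 7
  No augmenting path remains.

Step 3: Verify this is maximum:
  Matching size 4 = min(|L|, |R|) = min(4, 5), which is an upper bound, so this matching is maximum.

Maximum matching: {(1,5), (2,6), (3,8), (4,7)}
Size: 4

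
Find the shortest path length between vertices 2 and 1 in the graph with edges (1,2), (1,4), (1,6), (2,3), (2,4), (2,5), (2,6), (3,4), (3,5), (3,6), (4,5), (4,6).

Step 1: Build adjacency list:
  1: 2, 4, 6
  2: 1, 3, 4, 5, 6
  3: 2, 4, 5, 6
  4: 1, 2, 3, 5, 6
  5: 2, 3, 4
  6: 1, 2, 3, 4

Step 2: BFS from vertex 2 to find shortest path to 1:
  vertex 1 reached at distance 1

Step 3: Shortest path: 2 -> 1
Path length: 1 edge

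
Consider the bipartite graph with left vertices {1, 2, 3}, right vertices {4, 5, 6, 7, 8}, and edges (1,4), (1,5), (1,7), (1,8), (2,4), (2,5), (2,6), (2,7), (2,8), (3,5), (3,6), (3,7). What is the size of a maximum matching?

Step 1: List the neighbors of each left vertex:
  1: 4, 5, 7, 8
  2: 4, 5, 6, 7, 8
  3: 5, 6, 7

Step 2: Greedily match left vertices, then look for augmenting paths:
  Match 1 -- 4
  Match 2 -- 5
  Match 3 -- 6
  No augmenting path remains.

Step 3: Verify this is maximum:
  Matching size 3 = min(|L|, |R|) = min(3, 5), which is an upper bound, so this matching is maximum.

Maximum matching: {(1,4), (2,5), (3,6)}
Size: 3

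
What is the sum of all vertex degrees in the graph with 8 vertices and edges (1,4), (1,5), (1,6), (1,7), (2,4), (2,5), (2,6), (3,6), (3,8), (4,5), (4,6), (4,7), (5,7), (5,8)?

Step 1: Count edges incident to each vertex:
  deg(1) = 4 (neighbors: 4, 5, 6, 7)
  deg(2) = 3 (neighbors: 4, 5, 6)
  deg(3) = 2 (neighbors: 6, 8)
  deg(4) = 5 (neighbors: 1, 2, 5, 6, 7)
  deg(5) = 5 (neighbors: 1, 2, 4, 7, 8)
  deg(6) = 4 (neighbors: 1, 2, 3, 4)
  deg(7) = 3 (neighbors: 1, 4, 5)
  deg(8) = 2 (neighbors: 3, 5)

Step 2: Sum all degrees:
  4 + 3 + 2 + 5 + 5 + 4 + 3 + 2 = 28

Verification: sum of degrees = 2 * |E| = 2 * 14 = 28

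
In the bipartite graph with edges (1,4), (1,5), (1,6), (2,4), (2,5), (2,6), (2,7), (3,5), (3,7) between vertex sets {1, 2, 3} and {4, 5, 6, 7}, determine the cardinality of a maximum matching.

Step 1: List the neighbors of each left vertex:
  1: 4, 5, 6
  2: 4, 5, 6, 7
  3: 5, 7

Step 2: Greedily match left vertices, then look for augmenting paths:
  Match 1 -- 4
  Match 2 -- 5
  Match 3 -- 7
  No augmenting path remains.

Step 3: Verify this is maximum:
  Matching size 3 = min(|L|, |R|) = min(3, 4), which is an upper bound, so this matching is maximum.

Maximum matching: {(1,4), (2,5), (3,7)}
Size: 3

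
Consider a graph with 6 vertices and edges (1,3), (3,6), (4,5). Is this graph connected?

Step 1: Build adjacency list from edges:
  1: 3
  2: (none)
  3: 1, 6
  4: 5
  5: 4
  6: 3

Step 2: Run BFS/DFS from vertex 1:
  Visited: {1, 3, 6}
  Reached 3 of 6 vertices

Step 3: Only 3 of 6 vertices reached. Graph is disconnected.
Connected components: {1, 3, 6}, {2}, {4, 5}
Answer: No, the graph is not connected (3 components).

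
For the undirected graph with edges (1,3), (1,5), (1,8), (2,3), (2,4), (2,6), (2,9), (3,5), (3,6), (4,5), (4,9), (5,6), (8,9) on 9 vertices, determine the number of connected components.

Step 1: Build adjacency list from edges:
  1: 3, 5, 8
  2: 3, 4, 6, 9
  3: 1, 2, 5, 6
  4: 2, 5, 9
  5: 1, 3, 4, 6
  6: 2, 3, 5
  7: (none)
  8: 1, 9
  9: 2, 4, 8

Step 2: Run BFS/DFS from vertex 1:
  Visited: {1, 3, 5, 8, 2, 6, 4, 9}
  Reached 8 of 9 vertices

Step 3: Only 8 of 9 vertices reached. Graph is disconnected.
Connected components: {1, 2, 3, 4, 5, 6, 8, 9}, {7}
Number of connected components: 2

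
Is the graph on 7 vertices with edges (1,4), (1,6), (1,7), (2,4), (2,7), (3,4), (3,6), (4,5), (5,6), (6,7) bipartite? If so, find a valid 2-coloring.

Step 1: Attempt 2-coloring using BFS:
  Start at vertex 1, assign color 0
  Color vertex 4 with color 1 (neighbor of 1)
  Color vertex 6 with color 1 (neighbor of 1)
  Color vertex 7 with color 1 (neighbor of 1)
  Color vertex 2 with color 0 (neighbor of 4)
  Color vertex 3 with color 0 (neighbor of 4)
  Color vertex 5 with color 0 (neighbor of 4)

Step 2: Conflict found! Vertices 6 and 7 are adjacent but have the same color.
This means the graph contains an odd cycle.

The graph is NOT bipartite.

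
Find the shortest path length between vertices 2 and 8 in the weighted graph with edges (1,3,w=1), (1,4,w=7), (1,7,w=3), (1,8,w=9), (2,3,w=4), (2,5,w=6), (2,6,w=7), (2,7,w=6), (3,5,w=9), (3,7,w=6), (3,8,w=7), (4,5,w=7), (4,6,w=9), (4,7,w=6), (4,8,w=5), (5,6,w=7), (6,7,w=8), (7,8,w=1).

Step 1: Build adjacency list with weights:
  1: 3(w=1), 4(w=7), 7(w=3), 8(w=9)
  2: 3(w=4), 5(w=6), 6(w=7), 7(w=6)
  3: 1(w=1), 2(w=4), 5(w=9), 7(w=6), 8(w=7)
  4: 1(w=7), 5(w=7), 6(w=9), 7(w=6), 8(w=5)
  5: 2(w=6), 3(w=9), 4(w=7), 6(w=7)
  6: 2(w=7), 4(w=9), 5(w=7), 7(w=8)
  7: 1(w=3), 2(w=6), 3(w=6), 4(w=6), 6(w=8), 8(w=1)
  8: 1(w=9), 3(w=7), 4(w=5), 7(w=1)

Step 2: Apply Dijkstra's algorithm from vertex 2:
  Visit vertex 2 (distance=0)
    Update dist[3] = 4
    Update dist[5] = 6
    Update dist[6] = 7
    Update dist[7] = 6
  Visit vertex 3 (distance=4)
    Update dist[1] = 5
    Update dist[8] = 11
  Visit vertex 1 (distance=5)
    Update dist[4] = 12
  Visit vertex 5 (distance=6)
  Visit vertex 7 (distance=6)
    Update dist[8] = 7
  Visit vertex 6 (distance=7)
  Visit vertex 8 (distance=7)

Step 3: Shortest path: 2 -> 7 -> 8
Total weight: 6 + 1 = 7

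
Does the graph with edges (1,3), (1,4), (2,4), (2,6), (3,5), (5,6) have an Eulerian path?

Step 1: Find the degree of each vertex:
  deg(1) = 2
  deg(2) = 2
  deg(3) = 2
  deg(4) = 2
  deg(5) = 2
  deg(6) = 2

Step 2: Count vertices with odd degree:
  All vertices have even degree (0 odd-degree vertices)

Step 3: Apply Euler's theorem:
  - Eulerian circuit exists iff graph is connected and all vertices have even degree
  - Eulerian path exists iff graph is connected and has 0 or 2 odd-degree vertices

Graph is connected with 0 odd-degree vertices.
Both Eulerian circuit and Eulerian path exist.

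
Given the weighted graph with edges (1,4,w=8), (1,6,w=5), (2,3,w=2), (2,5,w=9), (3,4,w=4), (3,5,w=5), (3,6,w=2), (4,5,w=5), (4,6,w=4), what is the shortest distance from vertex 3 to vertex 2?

Step 1: Build adjacency list with weights:
  1: 4(w=8), 6(w=5)
  2: 3(w=2), 5(w=9)
  3: 2(w=2), 4(w=4), 5(w=5), 6(w=2)
  4: 1(w=8), 3(w=4), 5(w=5), 6(w=4)
  5: 2(w=9), 3(w=5), 4(w=5)
  6: 1(w=5), 3(w=2), 4(w=4)

Step 2: Apply Dijkstra's algorithm from vertex 3:
  Visit vertex 3 (distance=0)
    Update dist[2] = 2
    Update dist[4] = 4
    Update dist[5] = 5
    Update dist[6] = 2
  Visit vertex 2 (distance=2)

Step 3: Shortest path: 3 -> 2
Total weight: 2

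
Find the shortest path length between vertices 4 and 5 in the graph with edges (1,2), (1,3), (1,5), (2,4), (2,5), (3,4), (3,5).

Step 1: Build adjacency list:
  1: 2, 3, 5
  2: 1, 4, 5
  3: 1, 4, 5
  4: 2, 3
  5: 1, 2, 3

Step 2: BFS from vertex 4 to find shortest path to 5:
  vertex 2 reached at distance 1
  vertex 3 reached at distance 1
  vertex 1 reached at distance 2
  vertex 5 reached at distance 2

Step 3: Shortest path: 4 -> 2 -> 5
Path length: 2 edges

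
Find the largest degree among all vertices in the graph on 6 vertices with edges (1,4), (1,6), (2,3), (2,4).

Step 1: Count edges incident to each vertex:
  deg(1) = 2 (neighbors: 4, 6)
  deg(2) = 2 (neighbors: 3, 4)
  deg(3) = 1 (neighbors: 2)
  deg(4) = 2 (neighbors: 1, 2)
  deg(5) = 0 (neighbors: none)
  deg(6) = 1 (neighbors: 1)

Step 2: Find maximum:
  max(2, 2, 1, 2, 0, 1) = 2 (vertex 1)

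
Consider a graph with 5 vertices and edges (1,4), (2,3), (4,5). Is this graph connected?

Step 1: Build adjacency list from edges:
  1: 4
  2: 3
  3: 2
  4: 1, 5
  5: 4

Step 2: Run BFS/DFS from vertex 1:
  Visited: {1, 4, 5}
  Reached 3 of 5 vertices

Step 3: Only 3 of 5 vertices reached. Graph is disconnected.
Connected components: {1, 4, 5}, {2, 3}
Answer: No, the graph is not connected (2 components).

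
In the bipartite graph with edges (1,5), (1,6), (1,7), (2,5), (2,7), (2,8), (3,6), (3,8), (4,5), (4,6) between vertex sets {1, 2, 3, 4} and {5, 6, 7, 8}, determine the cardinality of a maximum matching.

Step 1: List the neighbors of each left vertex:
  1: 5, 6, 7
  2: 5, 7, 8
  3: 6, 8
  4: 5, 6

Step 2: Greedily match left vertices, then look for augmenting paths:
  Match 1 -- 5
  Match 2 -- 7
  Match 3 -- 8
  Match 4 -- 6
  No augmenting path remains.

Step 3: Verify this is maximum:
  Matching size 4 = min(|L|, |R|) = min(4, 4), which is an upper bound, so this matching is maximum.

Maximum matching: {(1,5), (2,7), (3,8), (4,6)}
Size: 4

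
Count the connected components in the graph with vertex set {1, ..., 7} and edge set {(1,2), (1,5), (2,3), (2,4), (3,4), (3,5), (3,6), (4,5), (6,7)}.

Step 1: Build adjacency list from edges:
  1: 2, 5
  2: 1, 3, 4
  3: 2, 4, 5, 6
  4: 2, 3, 5
  5: 1, 3, 4
  6: 3, 7
  7: 6

Step 2: Run BFS/DFS from vertex 1:
  Visited: {1, 2, 5, 3, 4, 6, 7}
  Reached 7 of 7 vertices

Step 3: All 7 vertices reached from vertex 1, so the graph is connected.
Number of connected components: 1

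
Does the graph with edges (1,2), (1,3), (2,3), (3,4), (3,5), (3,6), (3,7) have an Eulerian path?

Step 1: Find the degree of each vertex:
  deg(1) = 2
  deg(2) = 2
  deg(3) = 6
  deg(4) = 1
  deg(5) = 1
  deg(6) = 1
  deg(7) = 1

Step 2: Count vertices with odd degree:
  Odd-degree vertices: 4, 5, 6, 7 (4 total)

Step 3: Apply Euler's theorem:
  - Eulerian circuit exists iff graph is connected and all vertices have even degree
  - Eulerian path exists iff graph is connected and has 0 or 2 odd-degree vertices

Graph has 4 odd-degree vertices (need 0 or 2).
Neither Eulerian path nor Eulerian circuit exists.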